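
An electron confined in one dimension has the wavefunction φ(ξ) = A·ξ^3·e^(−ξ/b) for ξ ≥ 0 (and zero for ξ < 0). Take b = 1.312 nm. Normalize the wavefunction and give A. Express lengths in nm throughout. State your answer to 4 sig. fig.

Normalization requires ∫|φ|² dξ = 1, integrated from 0 to ∞.
With ∫₀^∞ ξ^6 e^(−αξ) dξ = 6!/α^7, ∫|φ|² dξ = A²·(45·b^7/8).
Hence A² = 1/[45·b^7/8].
With b = 1.312: A² = 0.026567 and A = 0.16299.

A ≈ 0.1630 nm^(-7/2)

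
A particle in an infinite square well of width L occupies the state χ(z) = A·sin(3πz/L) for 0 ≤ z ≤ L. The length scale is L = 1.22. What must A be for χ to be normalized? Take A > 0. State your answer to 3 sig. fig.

A ≈ 1.28

The normalization condition is ∫|χ|² dz = 1 from 0 to L.
Using sin²θ = (1 − cos 2θ)/2, the integral (without the A² prefactor) comes out to L/2.
So A² = (L/2)^(−1).
Plugging in L = 1.22 yields A = 1.280.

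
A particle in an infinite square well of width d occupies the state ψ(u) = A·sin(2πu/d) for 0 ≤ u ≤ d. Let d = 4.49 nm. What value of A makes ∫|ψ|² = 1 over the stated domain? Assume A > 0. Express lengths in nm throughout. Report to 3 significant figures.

A ≈ 0.667 nm^(-1/2)

We need A² ∫|f|² du = 1, taking the integral from 0 to d.
With ∫₀^d sin²(nπu/d) du = d/2, ∫|ψ|² du = A²·(d/2).
Plugging in d = 4.49 yields A = 0.6674.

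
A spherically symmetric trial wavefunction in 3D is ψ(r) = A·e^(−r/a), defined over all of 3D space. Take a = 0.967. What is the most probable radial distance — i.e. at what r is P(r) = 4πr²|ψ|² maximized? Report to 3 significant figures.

r ≈ 0.967

Set d/dr [P(r) = 4πr²|ψ|²] = 0 and solve for r > 0.
Solving yields r = a.
With a = 0.967, the most probable radial distance is 0.9670.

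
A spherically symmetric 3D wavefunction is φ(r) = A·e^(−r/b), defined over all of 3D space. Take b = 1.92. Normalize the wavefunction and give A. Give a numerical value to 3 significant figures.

A ≈ 0.212

Require ∫ |φ|² 4πr² dr = 1 over the whole domain.
(Spherical symmetry: dV = 4πr² dr.)
Using ∫₀^∞ rⁿ e^(−αr) dr = n!/αⁿ⁺¹, ∫|φ|² 4πr² dr = A²·(π·b^3).
So A² = (π·b^3)^(−1).
With b = 1.92: A² = 0.04497 and A = 0.2121.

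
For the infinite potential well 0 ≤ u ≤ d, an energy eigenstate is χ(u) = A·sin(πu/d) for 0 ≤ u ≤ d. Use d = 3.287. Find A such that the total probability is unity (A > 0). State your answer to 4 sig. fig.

We need A² ∫|f|² du = 1, taking the integral from 0 to d.
With ∫₀^d sin²(nπu/d) du = d/2, with χ = A·sin(πu/d), the integral evaluates to A²·[d/2].
Hence A² = 1/[d/2].
Plugging in d = 3.287 yields A = 0.78004.

A ≈ 0.7800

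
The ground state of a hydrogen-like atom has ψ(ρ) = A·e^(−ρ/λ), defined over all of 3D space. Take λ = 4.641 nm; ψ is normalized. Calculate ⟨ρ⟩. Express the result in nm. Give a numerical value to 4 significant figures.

By definition ⟨ρ⟩ = ∫ ρ |ψ(ρ)|² 4πρ² dρ.
The ratio of the moment integral to the normalization integral gives ⟨ρ⟩ = 3·λ/2.
With λ = 4.641, ⟨ρ⟩ = 6.9615.

⟨ρ⟩ ≈ 6.962 nm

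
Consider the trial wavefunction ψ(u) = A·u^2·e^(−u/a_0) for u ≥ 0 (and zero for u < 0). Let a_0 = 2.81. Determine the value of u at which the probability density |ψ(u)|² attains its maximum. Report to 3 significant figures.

u ≈ 5.62

The maximum of |ψ(u)|² occurs where its derivative vanishes.
This gives u = 2·a_0.
With a_0 = 2.81, the most probable position is 5.620.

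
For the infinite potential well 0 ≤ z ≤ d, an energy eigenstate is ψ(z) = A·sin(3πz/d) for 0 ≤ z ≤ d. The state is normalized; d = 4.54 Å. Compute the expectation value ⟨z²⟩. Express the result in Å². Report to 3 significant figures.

⟨z^2⟩ ≈ 6.75 Å^2

By definition ⟨z²⟩ = ∫ z^2 |ψ(z)|² dz.
The ratio of the moment integral to the normalization integral gives ⟨z²⟩ = -d^2/(18·π^2) + d^2/3.
With d = 4.54, ⟨z^2⟩ = 6.755.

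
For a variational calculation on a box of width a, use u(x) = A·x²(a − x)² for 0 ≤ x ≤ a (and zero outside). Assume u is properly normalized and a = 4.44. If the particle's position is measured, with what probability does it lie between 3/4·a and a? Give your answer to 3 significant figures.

P ≈ 0.0489

|u|² is the probability density, so P = ∫_{3/4·a}^{a} |u|² dx.
Since A² = 1/(a^9/630), this is the region integral divided by the full normalization integral.
Let t = x/a; then A² and the length scale cancel, so P = ∫_{3/4}^{1} t^4·(1 - t)^4 dt ÷ ∫_{0}^{1} t^4·(1 - t)^4 dt.
An antiderivative of t^4·(1 - t)^4 is t^5·(70·t^4 - 315·t^3 + 540·t^2 - 420·t + 126)/630; evaluating from 3/4 to 1 gives ≈ 0.000077662, while the full integral is 1/630.
Taking the ratio, P = 0.04893.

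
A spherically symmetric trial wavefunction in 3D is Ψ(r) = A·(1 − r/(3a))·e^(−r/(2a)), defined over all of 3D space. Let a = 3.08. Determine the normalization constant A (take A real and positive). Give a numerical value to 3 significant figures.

A ≈ 0.0639

Require ∫ |Ψ|² 4πr² dr = 1 over the whole domain.
The angular integral contributes 4π, leaving ∫₀^∞ r²|Ψ|² dr.
The integral (without the A² prefactor) comes out to 8·π·a^3/3.
Hence A² = 1/[8·π·a^3/3].
Substituting a = 3.08 gives A² = 0.004085, so A = 0.06392.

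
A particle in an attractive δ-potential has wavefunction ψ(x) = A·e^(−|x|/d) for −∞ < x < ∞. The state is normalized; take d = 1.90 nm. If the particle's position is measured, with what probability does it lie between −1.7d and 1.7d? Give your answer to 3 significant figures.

P ≈ 0.967

The probability is P = ∫ |ψ|² dx over [−1.7d, 1.7d].
Since A² = 1/(d), this is the region integral divided by the full normalization integral.
By symmetry take twice the x ≥ 0 contribution in numerator and denominator; the 2's cancel. In terms of u = x/d (A² and the length scale cancel between numerator and denominator), P = [∫_{0}^{1.7} e^(-2·u) du] / [∫_{0}^{∞} e^(-2·u) du].
An antiderivative of e^(-2·u) is -e^(-2·u)/2; evaluating from 0 to 1.7 gives 1/2 - e^(-17/5)/2, while the full integral is 1/2.
This works out to P = 0.9666.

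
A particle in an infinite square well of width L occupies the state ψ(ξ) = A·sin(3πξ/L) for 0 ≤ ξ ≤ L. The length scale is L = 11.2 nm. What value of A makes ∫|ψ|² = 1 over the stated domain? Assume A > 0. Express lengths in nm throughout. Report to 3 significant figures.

A ≈ 0.423 nm^(-1/2)

Require ∫ |ψ|² dξ = 1 over the whole domain.
Carrying out the integral gives A² · L/2.
Hence A² = 1/[L/2].
Substituting L = 11.2 gives A² = 0.1786, so A = 0.4226.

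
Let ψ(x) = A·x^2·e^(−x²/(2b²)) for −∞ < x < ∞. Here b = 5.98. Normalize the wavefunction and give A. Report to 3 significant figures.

Normalization requires ∫|ψ|² dx = 1, integrated from −∞ to ∞.
Differentiating ∫e^(−αx²) dx = √(π/α) under α to get the higher moments, with ψ = A·x^2·e^(−x²/(2b²)), the integral evaluates to A²·[3·√(π)·b^5/4].
Hence A² = 1/[3·√(π)·b^5/4].
With b = 5.98: A² = 0.00009837 and A = 0.009918.

A ≈ 0.00992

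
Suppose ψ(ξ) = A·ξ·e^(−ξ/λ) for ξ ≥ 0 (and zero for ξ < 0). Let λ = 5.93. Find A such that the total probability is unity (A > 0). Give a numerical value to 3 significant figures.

A ≈ 0.138

Normalization requires ∫|ψ|² dξ = 1, integrated from 0 to ∞.
Recall ∫₀^∞ ξ^m e^(−ξ/β) dξ = m!·β^(m+1), with ψ = A·ξ·e^(−ξ/λ), the integral evaluates to A²·[λ^3/4].
Substituting λ = 5.93 gives A² = 0.01918, so A = 0.1385.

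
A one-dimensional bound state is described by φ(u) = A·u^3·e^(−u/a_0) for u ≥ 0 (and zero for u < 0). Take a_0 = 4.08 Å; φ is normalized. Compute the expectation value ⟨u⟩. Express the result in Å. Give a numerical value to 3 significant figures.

The expectation value is the |φ|²-weighted average of u: ∫ u|φ|² du.
Recall ∫₀^∞ u^m e^(−u/β) du = m!·β^(m+1), since the A² factors cancel between numerator and denominator, ⟨u⟩ = 7·a_0/2.
With a_0 = 4.08, ⟨u⟩ = 14.28.

⟨u⟩ ≈ 14.3 Å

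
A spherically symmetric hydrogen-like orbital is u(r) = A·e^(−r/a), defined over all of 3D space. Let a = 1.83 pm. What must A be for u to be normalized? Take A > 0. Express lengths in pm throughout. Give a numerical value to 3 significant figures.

Normalization requires ∫|u|² 4πr² dr = 1, integrated from 0 to ∞.
The angular integral contributes 4π, leaving ∫₀^∞ r²|u|² dr.
Using ∫₀^∞ rⁿ e^(−αr) dr = n!/αⁿ⁺¹, with u = A·e^(−r/a), the integral evaluates to A²·[π·a^3].
So A² = (π·a^3)^(−1).
Plugging in a = 1.83 yields A = 0.2279.

A ≈ 0.228 pm^(-3/2)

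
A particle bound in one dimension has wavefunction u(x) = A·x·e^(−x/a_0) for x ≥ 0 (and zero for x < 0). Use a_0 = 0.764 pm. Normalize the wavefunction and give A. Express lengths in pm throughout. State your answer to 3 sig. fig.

A ≈ 2.99 pm^(-3/2)

We need A² ∫|f|² dx = 1, taking the integral from 0 to ∞.
With ∫₀^∞ x^2 e^(−αx) dx = 2!/α^3, the integral (without the A² prefactor) comes out to a_0^3/4.
Setting this equal to 1 gives A² = 1/(a_0^3/4).
With a_0 = 0.764: A² = 8.970 and A = 2.995.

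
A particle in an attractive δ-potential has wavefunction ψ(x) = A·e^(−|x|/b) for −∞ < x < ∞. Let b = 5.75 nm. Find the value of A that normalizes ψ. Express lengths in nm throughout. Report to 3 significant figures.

Require ∫ |ψ|² dx = 1 over the whole domain.
With ∫₀^∞ x^0 e^(−αx) dx = 0!/α^1, with ψ = A·e^(−|x|/b), the integral evaluates to A²·[b].
Setting this equal to 1 gives A² = 1/(b).
Substituting b = 5.75 gives A² = 0.1739, so A = 0.4170.

A ≈ 0.417 nm^(-1/2)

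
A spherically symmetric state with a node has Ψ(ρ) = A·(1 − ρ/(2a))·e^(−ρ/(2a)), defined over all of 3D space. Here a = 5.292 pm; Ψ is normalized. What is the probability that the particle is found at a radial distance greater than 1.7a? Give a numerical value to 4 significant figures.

P ≈ 0.9479

P = ∫ |Ψ|² 4πρ² dρ over ρ > 1.7a.
The full normalization integral is A²·[8·π·a^3] = 1, fixing A².
Let u = ρ/a; then A², 4π and the length scale all cancel, so P = ∫_{1.7}^{∞} u^2·(1 - u/2)^2·e^(-u) du ÷ ∫_{0}^{∞} u^2·(1 - u/2)^2·e^(-u) du.
Using ∫ u^2·(1 - u/2)^2·e^(-u) du = -(u^4/4 + u^2 + 2·u + 2)·e^(-u), the numerator is ≈ 1.89589 and the denominator is 2.
The region integral divided by the full integral gives P = 0.94795.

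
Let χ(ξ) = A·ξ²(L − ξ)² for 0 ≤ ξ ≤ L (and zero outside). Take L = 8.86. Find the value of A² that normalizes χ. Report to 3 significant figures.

The normalization condition is ∫|χ|² dξ = 1 from 0 to L.
Expanding the polynomial and integrating term by term, carrying out the integral gives A² · L^9/630.
With L = 8.86: A² = 0.000001873 and A = 0.001368.

A^2 ≈ 0.00000187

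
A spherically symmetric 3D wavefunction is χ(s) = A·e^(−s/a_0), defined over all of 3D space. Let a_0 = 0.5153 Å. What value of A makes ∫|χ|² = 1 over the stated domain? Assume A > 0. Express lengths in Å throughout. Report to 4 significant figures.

A ≈ 1.525 Å^(-3/2)

The normalization condition is ∫|χ|² 4πs² ds = 1 from 0 to ∞.
The integral (without the A² prefactor) comes out to π·a_0^3.
Setting this equal to 1 gives A² = 1/(π·a_0^3).
With a_0 = 0.5153: A² = 2.3263 and A = 1.5252.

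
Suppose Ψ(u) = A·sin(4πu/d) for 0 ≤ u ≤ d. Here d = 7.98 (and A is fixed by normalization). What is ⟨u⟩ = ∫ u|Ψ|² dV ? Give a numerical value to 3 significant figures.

The expectation value is the |Ψ|²-weighted average of u: ∫ u|Ψ|² du.
Using sin²θ = (1 − cos 2θ)/2, evaluating both integrals, ⟨u⟩ = d/2.
Putting d = 7.98 gives 3.990.

⟨u⟩ ≈ 3.99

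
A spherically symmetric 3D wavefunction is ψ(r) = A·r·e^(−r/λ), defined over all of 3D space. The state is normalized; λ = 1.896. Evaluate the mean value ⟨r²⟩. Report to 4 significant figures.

The expectation value is the |ψ|²-weighted average of r^2: ∫ r^2|ψ|² 4πr² dr.
The ratio of the moment integral to the normalization integral gives ⟨r²⟩ = 15·λ^2/2.
With λ = 1.896, ⟨r^2⟩ = 26.961.

⟨r^2⟩ ≈ 26.96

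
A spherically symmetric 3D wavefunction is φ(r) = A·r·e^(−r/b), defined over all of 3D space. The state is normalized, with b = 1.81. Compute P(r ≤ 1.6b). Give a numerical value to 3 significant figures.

P ≈ 0.219

P = ∫ |φ|² 4πr² dr over r ≤ 1.6b.
Normalization gives A² = 1/(3·π·b^5).
Let u = r/b; then A², 4π and the length scale all cancel, so P = ∫_{0}^{1.6} u^4·e^(-2·u) du ÷ ∫_{0}^{∞} u^4·e^(-2·u) du.
An antiderivative of u^4·e^(-2·u) is -(u^4/2 + u^3 + 3·u^2/2 + 3·u/2 + 3/4)·e^(-2·u); evaluating from 0 to 1.6 gives ≈ 0.16454, while the full integral is 3/4.
Taking the ratio yields P = 0.2194.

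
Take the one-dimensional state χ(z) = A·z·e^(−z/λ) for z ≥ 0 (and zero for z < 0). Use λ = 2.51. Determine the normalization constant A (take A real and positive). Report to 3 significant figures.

A ≈ 0.503

Normalization requires ∫|χ|² dz = 1, integrated from 0 to ∞.
With χ = A·z·e^(−z/λ), the integral evaluates to A²·[λ^3/4].
Plugging in λ = 2.51 yields A = 0.5029.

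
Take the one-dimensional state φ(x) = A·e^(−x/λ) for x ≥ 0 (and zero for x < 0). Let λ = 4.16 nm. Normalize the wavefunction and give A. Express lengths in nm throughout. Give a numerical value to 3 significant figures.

We need A² ∫|f|² dx = 1, taking the integral from 0 to ∞.
∫|φ|² dx = A²·(λ/2).
Substituting λ = 4.16 gives A² = 0.4808, so A = 0.6934.

A ≈ 0.693 nm^(-1/2)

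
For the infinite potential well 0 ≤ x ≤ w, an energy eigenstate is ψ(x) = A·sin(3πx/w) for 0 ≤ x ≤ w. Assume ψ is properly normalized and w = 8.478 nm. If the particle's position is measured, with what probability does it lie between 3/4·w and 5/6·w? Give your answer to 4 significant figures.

P = ∫_{3/4·w}^{5/6·w} |ψ(x)|² dx.
With A² fixed by ∫|ψ|² = 1, i.e. A² = (w/2)^(−1), substitute and integrate.
In terms of u = x/w (A² and the length scale cancel between numerator and denominator), P = [∫_{3/4}^{5/6} sin(3·π·u)^2 du] / [∫_{0}^{1} sin(3·π·u)^2 du].
Using ∫ sin(3·π·u)^2 du = u/2 - sin(6·π·u)/(12·π), the numerator is 1/(12·π) + 1/24 and the denominator is 1/2.
The result is P = (2 + π)/(12·π).

P ≈ 0.1364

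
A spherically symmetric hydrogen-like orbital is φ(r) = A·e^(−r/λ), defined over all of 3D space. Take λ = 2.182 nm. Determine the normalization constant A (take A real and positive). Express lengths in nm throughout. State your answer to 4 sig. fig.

A ≈ 0.1750 nm^(-3/2)

Require ∫ |φ|² 4πr² dr = 1 over the whole domain.
The angular integral contributes 4π, leaving ∫₀^∞ r²|φ|² dr.
Using ∫₀^∞ rⁿ e^(−αr) dr = n!/αⁿ⁺¹, the integral (without the A² prefactor) comes out to π·λ^3.
Hence A² = 1/[π·λ^3].
Substituting λ = 2.182 gives A² = 0.030640, so A = 0.17504.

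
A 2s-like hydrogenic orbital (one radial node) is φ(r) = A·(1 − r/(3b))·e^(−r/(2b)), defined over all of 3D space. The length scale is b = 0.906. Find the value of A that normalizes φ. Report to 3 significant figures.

Require ∫ |φ|² 4πr² dr = 1 over the whole domain.
In 3D with spherical symmetry the volume element is 4πr² dr.
Recall ∫₀^∞ r^m e^(−r/β) dr = m!·β^(m+1), the integral (without the A² prefactor) comes out to 8·π·b^3/3.
Hence A² = 1/[8·π·b^3/3].
Substituting b = 0.906 gives A² = 0.1605, so A = 0.4006.

A ≈ 0.401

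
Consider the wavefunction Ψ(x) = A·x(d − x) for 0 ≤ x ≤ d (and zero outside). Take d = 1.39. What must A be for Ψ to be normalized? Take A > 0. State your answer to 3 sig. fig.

Require ∫ |Ψ|² dx = 1 over the whole domain.
Expanding the polynomial and integrating term by term, ∫|Ψ|² dx = A²·(d^5/30).
Setting this equal to 1 gives A² = 1/(d^5/30).
With d = 1.39: A² = 5.782 and A = 2.404.

A ≈ 2.40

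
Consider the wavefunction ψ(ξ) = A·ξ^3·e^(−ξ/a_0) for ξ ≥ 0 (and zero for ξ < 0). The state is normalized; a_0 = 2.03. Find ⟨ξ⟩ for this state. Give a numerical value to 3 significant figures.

The expectation value is the |ψ|²-weighted average of ξ: ∫ ξ|ψ|² dξ.
Since the A² factors cancel between numerator and denominator, ⟨ξ⟩ = 7·a_0/2.
Putting a_0 = 2.03 gives 7.105.

⟨ξ⟩ ≈ 7.11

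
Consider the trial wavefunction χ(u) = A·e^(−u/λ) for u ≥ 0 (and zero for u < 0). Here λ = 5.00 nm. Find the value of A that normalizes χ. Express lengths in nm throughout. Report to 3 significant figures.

We need A² ∫|f|² du = 1, taking the integral from 0 to ∞.
Recall ∫₀^∞ u^m e^(−u/β) du = m!·β^(m+1), with χ = A·e^(−u/λ), the integral evaluates to A²·[λ/2].
So A² = (λ/2)^(−1).
Plugging in λ = 5.00 yields A = 0.6325.

A ≈ 0.632 nm^(-1/2)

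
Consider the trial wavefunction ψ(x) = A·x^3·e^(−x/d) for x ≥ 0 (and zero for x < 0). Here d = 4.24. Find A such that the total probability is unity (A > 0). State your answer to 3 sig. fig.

A ≈ 0.00269

Require ∫ |ψ|² dx = 1 over the whole domain.
The integral (without the A² prefactor) comes out to 45·d^7/8.
Setting this equal to 1 gives A² = 1/(45·d^7/8).
Substituting d = 4.24 gives A² = 0.000007216, so A = 0.002686.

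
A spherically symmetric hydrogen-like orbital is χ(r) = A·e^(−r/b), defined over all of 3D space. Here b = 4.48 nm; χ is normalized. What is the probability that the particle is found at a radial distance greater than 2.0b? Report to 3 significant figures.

P ≈ 0.238

With dV = 4πr²dr, the probability is ∫|χ|² dV over r > 2.0b.
The full normalization integral is A²·[π·b^3] = 1, fixing A².
In terms of u = r/b (A², 4π and the length scale all cancel between numerator and denominator), P = [∫_{2.0}^{∞} u^2·e^(-2·u) du] / [∫_{0}^{∞} u^2·e^(-2·u) du].
Using ∫ u^2·e^(-2·u) du = -(2·u^2 + 2·u + 1)·e^(-2·u)/4, the numerator is 13·e^(-4)/4 and the denominator is 1/4.
This evaluates to P = 0.2381.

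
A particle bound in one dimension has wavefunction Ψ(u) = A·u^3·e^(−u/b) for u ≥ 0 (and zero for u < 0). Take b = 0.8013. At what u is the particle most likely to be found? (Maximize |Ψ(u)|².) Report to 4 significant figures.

u ≈ 2.404

The maximum of |Ψ(u)|² occurs where its derivative vanishes.
Solving yields u = 3·b.
With b = 0.8013, the most probable position is 2.4039.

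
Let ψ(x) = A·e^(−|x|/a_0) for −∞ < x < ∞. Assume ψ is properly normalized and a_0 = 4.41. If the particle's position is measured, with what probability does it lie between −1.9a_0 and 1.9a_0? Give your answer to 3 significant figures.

P = ∫_{−1.9a_0}^{1.9a_0} |ψ(x)|² dx.
The normalization integral ∫|ψ|²dx over the whole domain equals a_0·A², and A² cancels in the ratio.
By symmetry take twice the x ≥ 0 contribution in numerator and denominator; the 2's cancel. In terms of u = x/a_0 (A² and the length scale cancel between numerator and denominator), P = [∫_{0}^{1.9} e^(-2·u) du] / [∫_{0}^{∞} e^(-2·u) du].
Using ∫ e^(-2·u) du = -e^(-2·u)/2, the numerator is 1/2 - e^(-19/5)/2 and the denominator is 1/2.
The result is P = 0.9776.

P ≈ 0.978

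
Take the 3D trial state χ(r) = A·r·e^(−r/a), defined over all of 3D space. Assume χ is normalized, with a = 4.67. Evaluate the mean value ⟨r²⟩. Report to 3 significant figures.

⟨r²⟩ = ∫ r^2 |χ|² 4πr² dr over the full domain.
Using ∫₀^∞ rⁿ e^(−αr) dr = n!/αⁿ⁺¹, evaluating both integrals, ⟨r²⟩ = 15·a^2/2.
With a = 4.67, ⟨r^2⟩ = 163.6.

⟨r^2⟩ ≈ 164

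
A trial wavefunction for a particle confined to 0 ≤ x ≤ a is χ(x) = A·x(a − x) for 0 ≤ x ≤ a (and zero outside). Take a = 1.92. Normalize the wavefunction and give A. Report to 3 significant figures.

Require ∫ |χ|² dx = 1 over the whole domain.
Expanding the polynomial and integrating term by term, the integral (without the A² prefactor) comes out to a^5/30.
Setting this equal to 1 gives A² = 1/(a^5/30).
With a = 1.92: A² = 1.150 and A = 1.072.

A ≈ 1.07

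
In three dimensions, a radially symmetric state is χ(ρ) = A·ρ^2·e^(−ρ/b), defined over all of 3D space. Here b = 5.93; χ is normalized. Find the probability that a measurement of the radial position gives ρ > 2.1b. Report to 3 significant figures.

P ≈ 0.867

Integrate the radial probability density 4πρ²|χ|² over ρ > 2.1b.
A² is fixed by ∫₀^∞ 4πρ²|χ|² dρ = 1, i.e. A² = (45·π·b^7/2)^(−1).
Substituting u = ρ/b, A², 4π and the length scale all cancel in the ratio: P = ∫_{2.1}^{∞} u^6·e^(-2·u) du / ∫_{0}^{∞} u^6·e^(-2·u) du.
Using ∫ u^6·e^(-2·u) du = -(4·u^6 + 12·u^5 + 30·u^4 + 60·u^3 + 90·u^2 + 90·u + 45)·e^(-2·u)/8, the numerator is ≈ 4.8795 and the denominator is 45/8.
Taking the ratio yields P = 0.8675.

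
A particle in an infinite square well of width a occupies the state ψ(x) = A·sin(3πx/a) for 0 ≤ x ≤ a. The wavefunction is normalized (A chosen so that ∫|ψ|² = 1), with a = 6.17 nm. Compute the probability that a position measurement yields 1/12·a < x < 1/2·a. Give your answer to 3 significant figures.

The probability is P = ∫ |ψ|² dx over [1/12·a, 1/2·a].
With A² fixed by ∫|ψ|² = 1, i.e. A² = (a/2)^(−1), substitute and integrate.
In terms of u = x/a (A² and the length scale cancel between numerator and denominator), P = [∫_{1/12}^{1/2} sin(3·π·u)^2 du] / [∫_{0}^{1} sin(3·π·u)^2 du].
An antiderivative of sin(3·π·u)^2 is u/2 - sin(6·π·u)/(12·π); evaluating from 1/12 to 1/2 gives 1/(12·π) + 5/24, while the full integral is 1/2.
Evaluating gives P = (2 + 5·π)/(12·π).

P ≈ 0.470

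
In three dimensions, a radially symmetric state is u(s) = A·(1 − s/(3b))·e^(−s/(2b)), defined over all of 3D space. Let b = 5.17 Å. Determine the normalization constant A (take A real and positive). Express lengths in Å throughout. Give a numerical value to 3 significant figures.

Require ∫ |u|² 4πs² ds = 1 over the whole domain.
The angular integral contributes 4π, leaving ∫₀^∞ s²|u|² ds.
Recall ∫₀^∞ s^m e^(−s/β) ds = m!·β^(m+1), ∫|u|² 4πs² ds = A²·(8·π·b^3/3).
Setting this equal to 1 gives A² = 1/(8·π·b^3/3).
Substituting b = 5.17 gives A² = 0.0008638, so A = 0.02939.

A ≈ 0.0294 Å^(-3/2)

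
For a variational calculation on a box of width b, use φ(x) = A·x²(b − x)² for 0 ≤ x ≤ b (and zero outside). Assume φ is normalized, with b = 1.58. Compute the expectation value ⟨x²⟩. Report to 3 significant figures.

By definition ⟨x²⟩ = ∫ x^2 |φ(x)|² dx.
Expanding the polynomial and integrating term by term, the ratio of the moment integral to the normalization integral gives ⟨x²⟩ = 3·b^2/11.
Putting b = 1.58 gives 0.6808.

⟨x^2⟩ ≈ 0.681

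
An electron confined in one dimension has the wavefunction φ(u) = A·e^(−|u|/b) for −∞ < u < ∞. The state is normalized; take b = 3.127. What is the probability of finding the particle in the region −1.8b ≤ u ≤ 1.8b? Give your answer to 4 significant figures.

P = ∫_{−1.8b}^{1.8b} |φ(u)|² du.
Since A² = 1/(b), this is the region integral divided by the full normalization integral.
Both integrals are even about u = 0, so only the u ≥ 0 halves are needed (the factors of 2 cancel). In terms of t = u/b (A² and the length scale cancel between numerator and denominator), P = [∫_{0}^{1.8} e^(-2·t) dt] / [∫_{0}^{∞} e^(-2·t) dt].
With ∫ e^(-2·t) dt = -e^(-2·t)/2 + C, the region integral is 1/2 - e^(-18/5)/2 and the full one is 1/2.
This works out to P = 0.97268.

P ≈ 0.9727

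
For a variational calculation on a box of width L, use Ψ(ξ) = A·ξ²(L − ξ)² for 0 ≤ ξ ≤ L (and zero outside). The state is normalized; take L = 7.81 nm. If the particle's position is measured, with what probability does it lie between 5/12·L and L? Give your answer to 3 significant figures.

P ≈ 0.698

P = ∫_{5/12·L}^{L} |Ψ(ξ)|² dξ.
The normalization integral ∫|Ψ|²dξ over the whole domain equals L^9/630·A², and A² cancels in the ratio.
Substituting u = ξ/L, A² and the length scale cancel in the ratio: P = ∫_{5/12}^{1} u^4·(1 - u)^4 du / ∫_{0}^{1} u^4·(1 - u)^4 du.
An antiderivative of u^4·(1 - u)^4 is u^5·(70·u^4 - 315·u^3 + 540·u^2 - 420·u + 126)/630; evaluating from 5/12 to 1 gives ≈ 0.0011074, while the full integral is 1/630.
Evaluating gives P = 0.6977.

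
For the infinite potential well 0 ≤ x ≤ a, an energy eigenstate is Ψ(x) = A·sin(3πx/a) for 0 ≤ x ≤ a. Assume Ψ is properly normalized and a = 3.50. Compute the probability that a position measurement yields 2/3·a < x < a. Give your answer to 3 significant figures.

P ≈ 0.333

P = ∫_{2/3·a}^{a} |Ψ(x)|² dx.
With A² fixed by ∫|Ψ|² = 1, i.e. A² = (a/2)^(−1), substitute and integrate.
In terms of u = x/a (A² and the length scale cancel between numerator and denominator), P = [∫_{2/3}^{1} sin(3·π·u)^2 du] / [∫_{0}^{1} sin(3·π·u)^2 du].
An antiderivative of sin(3·π·u)^2 is u/2 - sin(6·π·u)/(12·π); evaluating from 2/3 to 1 gives 1/6, while the full integral is 1/2.
The result is P = 1/3.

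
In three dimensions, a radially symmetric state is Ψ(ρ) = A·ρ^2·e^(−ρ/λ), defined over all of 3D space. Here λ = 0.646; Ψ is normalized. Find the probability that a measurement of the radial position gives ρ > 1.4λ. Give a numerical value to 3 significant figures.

P ≈ 0.976

P = ∫ |Ψ|² 4πρ² dρ over ρ > 1.4λ.
A² is fixed by ∫₀^∞ 4πρ²|Ψ|² dρ = 1, i.e. A² = (45·π·λ^7/2)^(−1).
Substituting u = ρ/λ, A², 4π and the length scale all cancel in the ratio: P = ∫_{1.4}^{∞} u^6·e^(-2·u) du / ∫_{0}^{∞} u^6·e^(-2·u) du.
Using ∫ u^6·e^(-2·u) du = -(4·u^6 + 12·u^5 + 30·u^4 + 60·u^3 + 90·u^2 + 90·u + 45)·e^(-2·u)/8, the numerator is ≈ 5.4877 and the denominator is 45/8.
The region integral divided by the full integral gives P = 0.9756.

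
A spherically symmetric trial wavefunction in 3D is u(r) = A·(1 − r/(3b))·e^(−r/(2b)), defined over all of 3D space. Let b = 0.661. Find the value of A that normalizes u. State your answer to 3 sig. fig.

A ≈ 0.643

We need A² ∫|f|² 4πr² dr = 1, taking the integral from 0 to ∞.
Recall ∫₀^∞ r^m e^(−r/β) dr = m!·β^(m+1), with u = A·(1 − r/(3b))·e^(−r/(2b)), the integral evaluates to A²·[8·π·b^3/3].
So A² = (8·π·b^3/3)^(−1).
Plugging in b = 0.661 yields A = 0.6429.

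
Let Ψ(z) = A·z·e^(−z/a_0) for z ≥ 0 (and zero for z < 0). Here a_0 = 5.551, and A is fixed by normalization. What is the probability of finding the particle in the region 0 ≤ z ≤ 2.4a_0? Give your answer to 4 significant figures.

P ≈ 0.8575

|Ψ|² is the probability density, so P = ∫_{0}^{2.4a_0} |Ψ|² dz.
Since A² = 1/(a_0^3/4), this is the region integral divided by the full normalization integral.
In terms of u = z/a_0 (A² and the length scale cancel between numerator and denominator), P = [∫_{0}^{2.4} u^2·e^(-2·u) du] / [∫_{0}^{∞} u^2·e^(-2·u) du].
With ∫ u^2·e^(-2·u) du = -(2·u^2 + 2·u + 1)·e^(-2·u)/4 + C, the region integral is 1/4 - 433·e^(-24/5)/100 and the full one is 1/4.
This works out to P = 0.85746.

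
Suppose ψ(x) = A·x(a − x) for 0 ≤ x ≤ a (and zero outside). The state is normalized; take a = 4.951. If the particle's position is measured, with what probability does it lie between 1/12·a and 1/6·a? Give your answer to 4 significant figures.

P ≈ 0.03041

The probability is P = ∫ |ψ|² dx over [1/12·a, 1/6·a].
Since A² = 1/(a^5/30), this is the region integral divided by the full normalization integral.
Substituting u = x/a, A² and the length scale cancel in the ratio: P = ∫_{1/12}^{1/6} u^2·(1 - u)^2 du / ∫_{0}^{1} u^2·(1 - u)^2 du.
Using ∫ u^2·(1 - u)^2 du = u^3·(6·u^2 - 15·u + 10)/30, the numerator is ≈ 0.00101354 and the denominator is 1/30.
The result is P = 0.030406.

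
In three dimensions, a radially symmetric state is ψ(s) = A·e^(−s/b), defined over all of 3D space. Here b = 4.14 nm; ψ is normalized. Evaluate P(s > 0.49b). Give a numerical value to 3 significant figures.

P ≈ 0.923

P = ∫ |ψ|² 4πs² ds over s > 0.49b.
Normalization gives A² = 1/(π·b^3).
Let u = s/b; then A², 4π and the length scale all cancel, so P = ∫_{0.49}^{∞} u^2·e^(-2·u) du ÷ ∫_{0}^{∞} u^2·e^(-2·u) du.
An antiderivative of u^2·e^(-2·u) is -(2·u^2 + 2·u + 1)·e^(-2·u)/4; evaluating from 0.49 to ∞ gives ≈ 0.23084, while the full integral is 1/4.
Taking the ratio yields P = 0.9233.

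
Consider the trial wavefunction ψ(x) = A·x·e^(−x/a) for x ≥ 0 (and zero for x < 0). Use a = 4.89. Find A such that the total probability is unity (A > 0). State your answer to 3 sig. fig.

A ≈ 0.185

Normalization requires ∫|ψ|² dx = 1, integrated from 0 to ∞.
With ψ = A·x·e^(−x/a), the integral evaluates to A²·[a^3/4].
Setting this equal to 1 gives A² = 1/(a^3/4).
With a = 4.89: A² = 0.03421 and A = 0.1850.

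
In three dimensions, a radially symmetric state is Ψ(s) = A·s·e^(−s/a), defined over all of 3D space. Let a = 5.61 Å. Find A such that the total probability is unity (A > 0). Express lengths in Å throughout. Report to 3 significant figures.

A ≈ 0.00437 Å^(-5/2)

We need A² ∫|f|² 4πs² ds = 1, taking the integral from 0 to ∞.
(Spherical symmetry: dV = 4πs² ds.)
With ∫₀^∞ s^4 e^(−αs) ds = 4!/α^5, the integral (without the A² prefactor) comes out to 3·π·a^5.
So A² = (3·π·a^5)^(−1).
Substituting a = 5.61 gives A² = 0.00001909, so A = 0.004370.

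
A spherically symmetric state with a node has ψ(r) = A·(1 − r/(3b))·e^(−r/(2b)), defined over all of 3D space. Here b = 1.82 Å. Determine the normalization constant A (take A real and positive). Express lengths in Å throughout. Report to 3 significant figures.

A ≈ 0.141 Å^(-3/2)

Normalization requires ∫|ψ|² 4πr² dr = 1, integrated from 0 to ∞.
(Spherical symmetry: dV = 4πr² dr.)
With ∫₀^∞ r^4 e^(−αr) dr = 4!/α^5, with ψ = A·(1 − r/(3b))·e^(−r/(2b)), the integral evaluates to A²·[8·π·b^3/3].
Hence A² = 1/[8·π·b^3/3].
With b = 1.82: A² = 0.01980 and A = 0.1407.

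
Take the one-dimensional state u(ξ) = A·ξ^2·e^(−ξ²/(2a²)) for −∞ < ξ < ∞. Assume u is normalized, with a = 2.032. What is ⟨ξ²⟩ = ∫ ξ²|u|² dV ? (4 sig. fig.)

The expectation value is the |u|²-weighted average of ξ^2: ∫ ξ^2|u|² dξ.
Since the A² factors cancel between numerator and denominator, ⟨ξ²⟩ = 5·a^2/2.
Putting a = 2.032 gives 10.323.

⟨ξ^2⟩ ≈ 10.32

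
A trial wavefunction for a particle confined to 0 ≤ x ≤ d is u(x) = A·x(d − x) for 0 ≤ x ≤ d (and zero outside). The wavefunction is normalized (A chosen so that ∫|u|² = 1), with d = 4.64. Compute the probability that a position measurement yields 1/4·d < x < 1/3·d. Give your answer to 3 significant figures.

The probability is P = ∫ |u|² dx over [1/4·d, 1/3·d].
The normalization integral ∫|u|²dx over the whole domain equals d^5/30·A², and A² cancels in the ratio.
Substituting t = x/d, A² and the length scale cancel in the ratio: P = ∫_{1/4}^{1/3} t^2·(1 - t)^2 dt / ∫_{0}^{1} t^2·(1 - t)^2 dt.
With ∫ t^2·(1 - t)^2 dt = t^3·(6·t^2 - 15·t + 10)/30 + C, the region integral is ≈ 0.0035454 and the full one is 1/30.
Taking the ratio, P = 0.1064.

P ≈ 0.106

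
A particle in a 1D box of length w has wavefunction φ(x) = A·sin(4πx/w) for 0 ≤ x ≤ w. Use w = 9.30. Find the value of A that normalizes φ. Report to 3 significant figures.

The normalization condition is ∫|φ|² dx = 1 from 0 to w.
With ∫₀^w sin²(nπx/w) dx = w/2, with φ = A·sin(4πx/w), the integral evaluates to A²·[w/2].
So A² = (w/2)^(−1).
Substituting w = 9.30 gives A² = 0.2151, so A = 0.4637.

A ≈ 0.464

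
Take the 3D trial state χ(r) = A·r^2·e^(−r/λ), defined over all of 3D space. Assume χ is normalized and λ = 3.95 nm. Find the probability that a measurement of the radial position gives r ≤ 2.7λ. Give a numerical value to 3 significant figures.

With dV = 4πr²dr, the probability is ∫|χ|² dV over r ≤ 2.7λ.
Normalization gives A² = 1/(45·π·λ^7/2).
In terms of u = r/λ (A², 4π and the length scale all cancel between numerator and denominator), P = [∫_{0}^{2.7} u^6·e^(-2·u) du] / [∫_{0}^{∞} u^6·e^(-2·u) du].
With ∫ u^6·e^(-2·u) du = -(4·u^6 + 12·u^5 + 30·u^4 + 60·u^3 + 90·u^2 + 90·u + 45)·e^(-2·u)/8 + C, the region integral is ≈ 1.6781 and the full one is 45/8.
This evaluates to P = 0.2983.

P ≈ 0.298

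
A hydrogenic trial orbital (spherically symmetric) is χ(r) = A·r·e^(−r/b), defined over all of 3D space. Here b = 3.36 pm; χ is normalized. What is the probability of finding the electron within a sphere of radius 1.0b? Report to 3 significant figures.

P ≈ 0.0527

P = ∫ |χ|² 4πr² dr over r ≤ 1.0b.
The full normalization integral is A²·[3·π·b^5] = 1, fixing A².
Substituting u = r/b, A², 4π and the length scale all cancel in the ratio: P = ∫_{0}^{1.0} u^4·e^(-2·u) du / ∫_{0}^{∞} u^4·e^(-2·u) du.
An antiderivative of u^4·e^(-2·u) is -(u^4/2 + u^3 + 3·u^2/2 + 3·u/2 + 3/4)·e^(-2·u); evaluating from 0 to 1.0 gives 3/4 - 21·e^(-2)/4, while the full integral is 3/4.
The region integral divided by the full integral gives P = 0.05265.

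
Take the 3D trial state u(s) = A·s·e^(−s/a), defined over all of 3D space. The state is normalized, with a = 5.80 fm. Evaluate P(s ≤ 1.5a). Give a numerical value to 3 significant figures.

P ≈ 0.185

P = ∫ |u|² 4πs² ds over s ≤ 1.5a.
The full normalization integral is A²·[3·π·a^5] = 1, fixing A².
Substituting t = s/a, A², 4π and the length scale all cancel in the ratio: P = ∫_{0}^{1.5} t^4·e^(-2·t) dt / ∫_{0}^{∞} t^4·e^(-2·t) dt.
An antiderivative of t^4·e^(-2·t) is -(t^4/2 + t^3 + 3·t^2/2 + 3·t/2 + 3/4)·e^(-2·t); evaluating from 0 to 1.5 gives 3/4 - 393·e^(-3)/32, while the full integral is 3/4.
This evaluates to P = 0.1847.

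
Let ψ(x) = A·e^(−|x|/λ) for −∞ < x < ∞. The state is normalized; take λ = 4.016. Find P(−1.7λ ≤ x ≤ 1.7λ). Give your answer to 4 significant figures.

P = ∫_{−1.7λ}^{1.7λ} |ψ(x)|² dx.
With A² fixed by ∫|ψ|² = 1, i.e. A² = (λ)^(−1), substitute and integrate.
By symmetry take twice the x ≥ 0 contribution in numerator and denominator; the 2's cancel. Substituting u = x/λ, A² and the length scale cancel in the ratio: P = ∫_{0}^{1.7} e^(-2·u) du / ∫_{0}^{∞} e^(-2·u) du.
An antiderivative of e^(-2·u) is -e^(-2·u)/2; evaluating from 0 to 1.7 gives 1/2 - e^(-17/5)/2, while the full integral is 1/2.
Evaluating gives P = 0.96663.

P ≈ 0.9666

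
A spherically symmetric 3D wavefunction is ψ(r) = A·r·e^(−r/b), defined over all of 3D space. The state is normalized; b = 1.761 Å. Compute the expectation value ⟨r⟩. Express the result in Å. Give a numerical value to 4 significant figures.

⟨r⟩ ≈ 4.403 Å

The expectation value is the |ψ|²-weighted average of r: ∫ r|ψ|² 4πr² dr.
With ∫₀^∞ r^5 e^(−αr) dr = 5!/α^6, the ratio of the moment integral to the normalization integral gives ⟨r⟩ = 5·b/2.
With b = 1.761, ⟨r⟩ = 4.4025.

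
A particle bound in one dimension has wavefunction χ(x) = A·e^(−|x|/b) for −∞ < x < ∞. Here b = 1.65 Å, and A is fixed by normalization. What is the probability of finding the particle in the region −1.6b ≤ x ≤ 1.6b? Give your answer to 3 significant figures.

|χ|² is the probability density, so P = ∫_{−1.6b}^{1.6b} |χ|² dx.
The normalization integral ∫|χ|²dx over the whole domain equals b·A², and A² cancels in the ratio.
Both integrals are even about x = 0, so only the x ≥ 0 halves are needed (the factors of 2 cancel). Let u = x/b; then A² and the length scale cancel, so P = ∫_{0}^{1.6} e^(-2·u) du ÷ ∫_{0}^{∞} e^(-2·u) du.
Using ∫ e^(-2·u) du = -e^(-2·u)/2, the numerator is 1/2 - e^(-16/5)/2 and the denominator is 1/2.
This works out to P = 0.9592.

P ≈ 0.959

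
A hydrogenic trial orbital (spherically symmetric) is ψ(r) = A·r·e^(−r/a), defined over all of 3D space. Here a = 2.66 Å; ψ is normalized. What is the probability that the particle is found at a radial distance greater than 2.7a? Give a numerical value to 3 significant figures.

P = ∫ |ψ|² 4πr² dr over r > 2.7a.
Normalization gives A² = 1/(3·π·a^5).
In terms of u = r/a (A², 4π and the length scale all cancel between numerator and denominator), P = [∫_{2.7}^{∞} u^4·e^(-2·u) du] / [∫_{0}^{∞} u^4·e^(-2·u) du].
Using ∫ u^4·e^(-2·u) du = -(u^4/2 + u^3 + 3·u^2/2 + 3·u/2 + 3/4)·e^(-2·u), the numerator is ≈ 0.27998 and the denominator is 3/4.
This evaluates to P = 0.3733.

P ≈ 0.373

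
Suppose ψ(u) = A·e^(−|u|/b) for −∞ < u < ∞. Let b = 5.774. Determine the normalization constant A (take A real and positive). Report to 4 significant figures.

The normalization condition is ∫|ψ|² du = 1 from −∞ to ∞.
Carrying out the integral gives A² · b.
Hence A² = 1/[b].
Substituting b = 5.774 gives A² = 0.17319, so A = 0.41616.

A ≈ 0.4162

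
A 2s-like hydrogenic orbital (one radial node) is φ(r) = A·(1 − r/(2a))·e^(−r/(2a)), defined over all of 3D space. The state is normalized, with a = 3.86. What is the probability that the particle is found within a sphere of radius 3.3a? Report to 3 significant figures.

Integrate the radial probability density 4πr²|φ|² over r ≤ 3.3a.
Normalization gives A² = 1/(8·π·a^3).
Substituting u = r/a, A², 4π and the length scale all cancel in the ratio: P = ∫_{0}^{3.3} u^2·(1 - u/2)^2·e^(-u) du / ∫_{0}^{∞} u^2·(1 - u/2)^2·e^(-u) du.
Using ∫ u^2·(1 - u/2)^2·e^(-u) du = -(u^4/4 + u^2 + 2·u + 2)·e^(-u), the numerator is ≈ 0.18763 and the denominator is 2.
Taking the ratio yields P = 0.09382.

P ≈ 0.0938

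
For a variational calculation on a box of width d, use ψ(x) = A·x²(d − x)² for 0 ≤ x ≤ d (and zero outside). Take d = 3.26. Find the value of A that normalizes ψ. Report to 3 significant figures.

The normalization condition is ∫|ψ|² dx = 1 from 0 to d.
∫|ψ|² dx = A²·(d^9/630).
Setting this equal to 1 gives A² = 1/(d^9/630).
Plugging in d = 3.26 yields A = 0.1231.

A ≈ 0.123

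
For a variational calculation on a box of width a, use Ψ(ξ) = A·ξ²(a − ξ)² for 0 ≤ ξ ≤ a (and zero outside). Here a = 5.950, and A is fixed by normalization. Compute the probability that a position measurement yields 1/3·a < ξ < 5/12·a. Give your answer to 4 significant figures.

P = ∫_{1/3·a}^{5/12·a} |Ψ(ξ)|² dξ.
With A² fixed by ∫|Ψ|² = 1, i.e. A² = (a^9/630)^(−1), substitute and integrate.
In terms of u = ξ/a (A² and the length scale cancel between numerator and denominator), P = [∫_{1/3}^{5/12} u^4·(1 - u)^4 du] / [∫_{0}^{1} u^4·(1 - u)^4 du].
Using ∫ u^4·(1 - u)^4 du = u^5·(70·u^4 - 315·u^3 + 540·u^2 - 420·u + 126)/630, the numerator is ≈ 0.000249975 and the denominator is 1/630.
This works out to P = 0.15748.

P ≈ 0.1575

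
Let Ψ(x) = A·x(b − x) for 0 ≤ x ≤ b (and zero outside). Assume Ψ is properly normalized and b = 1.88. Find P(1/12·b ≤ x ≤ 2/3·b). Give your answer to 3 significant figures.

P = ∫_{1/12·b}^{2/3·b} |Ψ(x)|² dx.
The normalization integral ∫|Ψ|²dx over the whole domain equals b^5/30·A², and A² cancels in the ratio.
Let u = x/b; then A² and the length scale cancel, so P = ∫_{1/12}^{2/3} u^2·(1 - u)^2 du ÷ ∫_{0}^{1} u^2·(1 - u)^2 du.
Using ∫ u^2·(1 - u)^2 du = u^3·(6·u^2 - 15·u + 10)/30, the numerator is ≈ 0.026168 and the denominator is 1/30.
Taking the ratio, P = 0.7850.

P ≈ 0.785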